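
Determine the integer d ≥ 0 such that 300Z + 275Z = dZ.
In the PID Z, (a, b) is generated by gcd(a, b). Compute gcd(300, 275) with the extended Euclidean algorithm, tracking rows (r, s, t) with s·300 + t·275 = r:
  row A: (300, 1, 0)   [1·300 + 0·275 = 300]
  row B: (275, 0, 1)   [0·300 + 1·275 = 275]
  300 = 1·275 + 25   → row C = row A − 1·row B = (25, 1, −1)   [check: 1·300 − 1·275 = 25]
  275 = 11·25 + 0   → remainder 0, stop. gcd = 25 (last nonzero row C).
So gcd(300, 275) = 25, with Bézout identity 1·300 − 1·275 = 25. Containment (⊇): the Bézout identity exhibits 25 as an element of (300, 275), giving (25) ⊆ (300, 275). Containment (⊆): since 25 | 300 and 25 | 275 (300 = 25·12, 275 = 25·11), every Z-linear combination of 300 and 275 is divisible by 25, so (300, 275) ⊆ (25). Therefore (300, 275) = (25), d = 25.

Final answer: (300, 275) = (25); d = 25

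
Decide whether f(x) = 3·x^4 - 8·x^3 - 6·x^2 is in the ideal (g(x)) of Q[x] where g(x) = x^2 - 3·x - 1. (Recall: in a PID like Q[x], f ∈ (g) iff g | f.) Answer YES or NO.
NO

In Q[x] the ideal (g) consists of all multiples of g, so f ∈ (g) iff g | f, i.e. iff the remainder of f on division by g is 0. Divide f by g (g is monic, so eliminate the leading term of the running remainder at each step):
  leading term 3·x^4: subtract (3·x^2)·g(x) = 3·x^4 - 9·x^3 - 3·x^2, leaving x^3 - 3·x^2
  leading term x^3: subtract (x)·g(x) = x^3 - 3·x^2 - x, leaving x
The remainder r(x) = x ≠ 0 (and deg r < deg g), so g ∤ f, i.e. f ∉ (g).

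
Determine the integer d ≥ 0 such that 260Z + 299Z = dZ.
In the PID Z, (a, b) is generated by gcd(a, b). Compute gcd(299, 260) with the extended Euclidean algorithm, tracking rows (r, s, t) with s·299 + t·260 = r:
  row A: (299, 1, 0)   [1·299 + 0·260 = 299]
  row B: (260, 0, 1)   [0·299 + 1·260 = 260]
  299 = 1·260 + 39   → row C = row A − 1·row B = (39, 1, −1)   [check: 1·299 − 1·260 = 39]
  260 = 6·39 + 26   → row D = row B − 6·row C = (26, −6, 7)   [check: −6·299 + 7·260 = 26]
  39 = 1·26 + 13   → row E = row C − 1·row D = (13, 7, −8)   [check: 7·299 − 8·260 = 13]
  26 = 2·13 + 0   → remainder 0, stop. gcd = 13 (last nonzero row E).
So gcd(260, 299) = 13, with Bézout identity 7·299 − 8·260 = 13. Containment (⊇): the Bézout identity exhibits 13 as an element of (260, 299), giving (13) ⊆ (260, 299). Containment (⊆): since 13 | 260 and 13 | 299 (260 = 13·20, 299 = 13·23), every Z-linear combination of 260 and 299 is divisible by 13, so (260, 299) ⊆ (13). Therefore (260, 299) = (13), d = 13.

Final answer: (260, 299) = (13); d = 13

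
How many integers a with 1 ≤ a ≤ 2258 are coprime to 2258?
1128

The number of a ∈ {1, ..., 2258} with gcd(a, 2258) = 1 is by definition Euler's totient φ(2258). φ is multiplicative, with φ(p^e) = p^e − p^(e−1). Factorise 2258 = 2 · 1129. Then
  φ(2258) = (2 − 1) · (1129 − 1) = 1 · 1128 = 1128.
So there are 1128 such integers.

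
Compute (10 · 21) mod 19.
1

Reduce the factors first: 21 ≡ 2 (mod 19), so 10 · 21 ≡ 10 · 2 (mod 19). 10 · 2 = 20. Dividing by 19: 20 = 1·19 + 1. So (10 · 21) mod 19 = 1.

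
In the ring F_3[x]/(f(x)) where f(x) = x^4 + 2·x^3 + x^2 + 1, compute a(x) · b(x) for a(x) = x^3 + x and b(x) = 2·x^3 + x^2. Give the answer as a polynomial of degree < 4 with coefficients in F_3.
a · b ≡ x^3 + x^2 (mod f(x))

Multiply as integer polynomials: a · b = 2·x^6 + x^5 + 2·x^4 + x^3. Reducing coefficients mod 3: a · b ≡ 2·x^6 + x^5 + 2·x^4 + x^3. Now divide by f(x) = x^4 + 2·x^3 + x^2 + 1 in F_3[x], eliminating the leading term at each step:
  leading term 2·x^6: subtract (2·x^2)·f(x) = 2·x^6 + x^5 + 2·x^4 + 2·x^2, leaving x^3 + x^2 (coefficients mod 3)
The degree is now < 4, so this is the remainder. Hence a · b ≡ x^3 + x^2 in F_3[x]/(f).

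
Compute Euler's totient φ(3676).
φ is multiplicative, with φ(p^e) = p^e − p^(e−1). Factorise 3676 = 2^2 · 919. Then
  φ(3676) = (2^2 − 2^1) · (919 − 1) = 2 · 918 = 1836.

Final answer: φ(3676) = 1836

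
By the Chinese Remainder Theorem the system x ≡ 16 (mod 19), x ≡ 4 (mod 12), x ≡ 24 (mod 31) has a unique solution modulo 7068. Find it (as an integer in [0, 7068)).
x ≡ 2752 (mod 7068); the representative in [0, 7068) is 2752

The moduli 19, 12, 31 are pairwise coprime, so by the CRT there is a unique solution mod 19·12·31 = 7068.
Solve by successive substitution. Start with x ≡ 16 (mod 19).
  Combine with x ≡ 4 (mod 12): write x = 16 + 19·t and require 16 + 19·t ≡ 4 (mod 12), i.e. 19·t ≡ 4 − 16 ≡ 0 (mod 12). Since 19^(−1) ≡ 7 (mod 12) (19 ≡ 7 (mod 12)), t ≡ 7·0 ≡ 0 (mod 12). So x ≡ 16 + 19·0 = 16 (mod 228).
  Combine with x ≡ 24 (mod 31): write x = 16 + 228·t and require 16 + 228·t ≡ 24 (mod 31), i.e. 228·t ≡ 24 − 16 ≡ 8 (mod 31). Since 228^(−1) ≡ 17 (mod 31) (228 ≡ 11 (mod 31)), t ≡ 17·8 ≡ 12 (mod 31). So x ≡ 16 + 228·12 = 2752 (mod 7068).
Unique solution in [0, 7068): x = 2752.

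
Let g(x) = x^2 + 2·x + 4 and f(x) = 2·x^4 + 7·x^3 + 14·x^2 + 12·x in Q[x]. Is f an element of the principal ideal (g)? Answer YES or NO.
In Q[x] the ideal (g) consists of all multiples of g, so f ∈ (g) iff g | f, i.e. iff the remainder of f on division by g is 0. Divide f by g (g is monic, so eliminate the leading term of the running remainder at each step):
  leading term 2·x^4: subtract (2·x^2)·g(x) = 2·x^4 + 4·x^3 + 8·x^2, leaving 3·x^3 + 6·x^2 + 12·x
  leading term 3·x^3: subtract (3·x)·g(x) = 3·x^3 + 6·x^2 + 12·x, leaving 0
The remainder is 0, so f(x) = g(x) · h(x) with h(x) = 2·x^2 + 3·x. Hence g | f, i.e. f ∈ (g).

Final answer: YES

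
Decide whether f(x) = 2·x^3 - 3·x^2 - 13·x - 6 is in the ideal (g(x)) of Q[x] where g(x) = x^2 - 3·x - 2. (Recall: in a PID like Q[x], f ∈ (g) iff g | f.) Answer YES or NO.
YES

In Q[x] the ideal (g) consists of all multiples of g, so f ∈ (g) iff g | f, i.e. iff the remainder of f on division by g is 0. Divide f by g (g is monic, so eliminate the leading term of the running remainder at each step):
  leading term 2·x^3: subtract (2·x)·g(x) = 2·x^3 - 6·x^2 - 4·x, leaving 3·x^2 - 9·x - 6
  leading term 3·x^2: subtract (3)·g(x) = 3·x^2 - 9·x - 6, leaving 0
The remainder is 0, so f(x) = g(x) · h(x) with h(x) = 2·x + 3. Hence g | f, i.e. f ∈ (g).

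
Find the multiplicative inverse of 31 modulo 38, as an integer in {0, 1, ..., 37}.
31^(−1) ≡ 27 (mod 38)

Apply the extended Euclidean algorithm to (38, 31), tracking rows (r, s, t) with s·38 + t·31 = r. Each division r_prev = q·r_cur + r_new produces the new row as (previous row) − q·(current row):
  row A: (38, 1, 0)   [1·38 + 0·31 = 38]
  row B: (31, 0, 1)   [0·38 + 1·31 = 31]
  38 = 1·31 + 7   → row C = row A − 1·row B = (7, 1, −1)   [check: 1·38 − 1·31 = 7]
  31 = 4·7 + 3   → row D = row B − 4·row C = (3, −4, 5)   [check: −4·38 + 5·31 = 3]
  7 = 2·3 + 1   → row E = row C − 2·row D = (1, 9, −11)   [check: 9·38 − 11·31 = 1]
  3 = 3·1 + 0   → remainder 0, stop. gcd = 1 (last nonzero row E).
The gcd is 1, so 31 is invertible mod 38. The last nonzero row gives 9·38 − 11·31 = 1, so t = −11. So 31^(−1) ≡ −11 ≡ 27 (mod 38). Verify: 31 · 27 = 837 ≡ 1 (mod 38). ✓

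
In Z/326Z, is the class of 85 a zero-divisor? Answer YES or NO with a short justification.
gcd(85, 326) = 1, so 85 is a unit in Z/326Z (it has a multiplicative inverse). A unit cannot be a zero-divisor: if 85·b ≡ 0 then multiplying both sides by 85^(−1) gives b ≡ 0. So 85 is not a zero-divisor.

Final answer: NO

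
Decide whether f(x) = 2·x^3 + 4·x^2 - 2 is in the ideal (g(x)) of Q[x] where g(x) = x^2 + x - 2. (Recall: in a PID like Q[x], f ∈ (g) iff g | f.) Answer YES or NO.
In Q[x] the ideal (g) consists of all multiples of g, so f ∈ (g) iff g | f, i.e. iff the remainder of f on division by g is 0. Divide f by g (g is monic, so eliminate the leading term of the running remainder at each step):
  leading term 2·x^3: subtract (2·x)·g(x) = 2·x^3 + 2·x^2 - 4·x, leaving 2·x^2 + 4·x - 2
  leading term 2·x^2: subtract (2)·g(x) = 2·x^2 + 2·x - 4, leaving 2·x + 2
The remainder r(x) = 2·x + 2 ≠ 0 (and deg r < deg g), so g ∤ f, i.e. f ∉ (g).

Final answer: NO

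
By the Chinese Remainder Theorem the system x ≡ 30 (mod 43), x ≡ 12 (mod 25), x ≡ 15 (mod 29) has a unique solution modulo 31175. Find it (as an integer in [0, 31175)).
x ≡ 15037 (mod 31175); the representative in [0, 31175) is 15037

The moduli 43, 25, 29 are pairwise coprime, so by the CRT there is a unique solution mod 43·25·29 = 31175.
Solve by successive substitution. Start with x ≡ 30 (mod 43).
  Combine with x ≡ 12 (mod 25): write x = 30 + 43·t and require 30 + 43·t ≡ 12 (mod 25), i.e. 43·t ≡ 12 − 30 ≡ 7 (mod 25). Since 43^(−1) ≡ 7 (mod 25) (43 ≡ 18 (mod 25)), t ≡ 7·7 ≡ 24 (mod 25). So x ≡ 30 + 43·24 = 1062 (mod 1075).
  Combine with x ≡ 15 (mod 29): write x = 1062 + 1075·t and require 1062 + 1075·t ≡ 15 (mod 29), i.e. 1075·t ≡ 15 − 1062 ≡ 26 (mod 29). Since 1075^(−1) ≡ 15 (mod 29) (1075 ≡ 2 (mod 29)), t ≡ 15·26 ≡ 13 (mod 29). So x ≡ 1062 + 1075·13 = 15037 (mod 31175).
Unique solution in [0, 31175): x = 15037.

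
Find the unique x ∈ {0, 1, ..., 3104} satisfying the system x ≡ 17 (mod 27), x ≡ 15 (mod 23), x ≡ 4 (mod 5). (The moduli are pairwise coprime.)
x ≡ 314 (mod 3105); the representative in [0, 3105) is 314

The moduli 27, 23, 5 are pairwise coprime, so by the CRT there is a unique solution mod 27·23·5 = 3105.
Solve by successive substitution. Start with x ≡ 17 (mod 27).
  Combine with x ≡ 15 (mod 23): write x = 17 + 27·t and require 17 + 27·t ≡ 15 (mod 23), i.e. 27·t ≡ 15 − 17 ≡ 21 (mod 23). Since 27^(−1) ≡ 6 (mod 23) (27 ≡ 4 (mod 23)), t ≡ 6·21 ≡ 11 (mod 23). So x ≡ 17 + 27·11 = 314 (mod 621).
  Combine with x ≡ 4 (mod 5): write x = 314 + 621·t and require 314 + 621·t ≡ 4 (mod 5), i.e. 621·t ≡ 4 − 314 ≡ 0 (mod 5). Since 621^(−1) ≡ 1 (mod 5) (621 ≡ 1 (mod 5)), t ≡ 1·0 ≡ 0 (mod 5). So x ≡ 314 + 621·0 = 314 (mod 3105).
Unique solution in [0, 3105): x = 314.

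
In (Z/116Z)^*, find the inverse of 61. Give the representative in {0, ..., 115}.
Apply the extended Euclidean algorithm to (116, 61), tracking rows (r, s, t) with s·116 + t·61 = r. Each division r_prev = q·r_cur + r_new produces the new row as (previous row) − q·(current row):
  row A: (116, 1, 0)   [1·116 + 0·61 = 116]
  row B: (61, 0, 1)   [0·116 + 1·61 = 61]
  116 = 1·61 + 55   → row C = row A − 1·row B = (55, 1, −1)   [check: 1·116 − 1·61 = 55]
  61 = 1·55 + 6   → row D = row B − 1·row C = (6, −1, 2)   [check: −1·116 + 2·61 = 6]
  55 = 9·6 + 1   → row E = row C − 9·row D = (1, 10, −19)   [check: 10·116 − 19·61 = 1]
  6 = 6·1 + 0   → remainder 0, stop. gcd = 1 (last nonzero row E).
The gcd is 1, so 61 is invertible mod 116. The last nonzero row gives 10·116 − 19·61 = 1, so t = −19. So 61^(−1) ≡ −19 ≡ 97 (mod 116). Verify: 61 · 97 = 5917 ≡ 1 (mod 116). ✓

Final answer: 61^(−1) ≡ 97 (mod 116)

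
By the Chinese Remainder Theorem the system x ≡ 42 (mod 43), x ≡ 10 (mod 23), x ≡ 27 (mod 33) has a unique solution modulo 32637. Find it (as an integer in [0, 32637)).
The moduli 43, 23, 33 are pairwise coprime, so by the CRT there is a unique solution mod 43·23·33 = 32637.
Solve by successive substitution. Start with x ≡ 42 (mod 43).
  Combine with x ≡ 10 (mod 23): write x = 42 + 43·t and require 42 + 43·t ≡ 10 (mod 23), i.e. 43·t ≡ 10 − 42 ≡ 14 (mod 23). Since 43^(−1) ≡ 15 (mod 23) (43 ≡ 20 (mod 23)), t ≡ 15·14 ≡ 3 (mod 23). So x ≡ 42 + 43·3 = 171 (mod 989).
  Combine with x ≡ 27 (mod 33): write x = 171 + 989·t and require 171 + 989·t ≡ 27 (mod 33), i.e. 989·t ≡ 27 − 171 ≡ 21 (mod 33). Since 989^(−1) ≡ 32 (mod 33) (989 ≡ 32 (mod 33)), t ≡ 32·21 ≡ 12 (mod 33). So x ≡ 171 + 989·12 = 12039 (mod 32637).
Unique solution in [0, 32637): x = 12039.

Final answer: x ≡ 12039 (mod 32637); the representative in [0, 32637) is 12039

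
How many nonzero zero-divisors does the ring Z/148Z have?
Z/148Z has 75 nonzero zero-divisors

In Z/148Z each nonzero element is either a unit (gcd with 148 is 1) or a zero-divisor (gcd > 1). The number of units is φ(148): factorise 148 = 2^2 · 37, so φ(148) = (2^2 − 2^1) · (37 − 1) = 2 · 36 = 72. The nonzero elements number 148 − 1 = 147. Hence the nonzero zero-divisors number 147 − 72 = 75.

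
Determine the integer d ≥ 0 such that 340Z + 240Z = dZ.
In the PID Z, (a, b) is generated by gcd(a, b). Compute gcd(340, 240) with the extended Euclidean algorithm, tracking rows (r, s, t) with s·340 + t·240 = r:
  row A: (340, 1, 0)   [1·340 + 0·240 = 340]
  row B: (240, 0, 1)   [0·340 + 1·240 = 240]
  340 = 1·240 + 100   → row C = row A − 1·row B = (100, 1, −1)   [check: 1·340 − 1·240 = 100]
  240 = 2·100 + 40   → row D = row B − 2·row C = (40, −2, 3)   [check: −2·340 + 3·240 = 40]
  100 = 2·40 + 20   → row E = row C − 2·row D = (20, 5, −7)   [check: 5·340 − 7·240 = 20]
  40 = 2·20 + 0   → remainder 0, stop. gcd = 20 (last nonzero row E).
So gcd(340, 240) = 20, with Bézout identity 5·340 − 7·240 = 20. Containment (⊇): the Bézout identity exhibits 20 as an element of (340, 240), giving (20) ⊆ (340, 240). Containment (⊆): since 20 | 340 and 20 | 240 (340 = 20·17, 240 = 20·12), every Z-linear combination of 340 and 240 is divisible by 20, so (340, 240) ⊆ (20). Therefore (340, 240) = (20), d = 20.

Final answer: (340, 240) = (20); d = 20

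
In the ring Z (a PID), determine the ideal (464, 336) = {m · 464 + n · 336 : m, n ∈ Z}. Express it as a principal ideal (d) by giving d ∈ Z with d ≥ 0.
In the PID Z, (a, b) is generated by gcd(a, b). Compute gcd(464, 336) with the extended Euclidean algorithm, tracking rows (r, s, t) with s·464 + t·336 = r:
  row A: (464, 1, 0)   [1·464 + 0·336 = 464]
  row B: (336, 0, 1)   [0·464 + 1·336 = 336]
  464 = 1·336 + 128   → row C = row A − 1·row B = (128, 1, −1)   [check: 1·464 − 1·336 = 128]
  336 = 2·128 + 80   → row D = row B − 2·row C = (80, −2, 3)   [check: −2·464 + 3·336 = 80]
  128 = 1·80 + 48   → row E = row C − 1·row D = (48, 3, −4)   [check: 3·464 − 4·336 = 48]
  80 = 1·48 + 32   → row F = row D − 1·row E = (32, −5, 7)   [check: −5·464 + 7·336 = 32]
  48 = 1·32 + 16   → row G = row E − 1·row F = (16, 8, −11)   [check: 8·464 − 11·336 = 16]
  32 = 2·16 + 0   → remainder 0, stop. gcd = 16 (last nonzero row G).
So gcd(464, 336) = 16, with Bézout identity 8·464 − 11·336 = 16. Containment (⊇): the Bézout identity exhibits 16 as an element of (464, 336), giving (16) ⊆ (464, 336). Containment (⊆): since 16 | 464 and 16 | 336 (464 = 16·29, 336 = 16·21), every Z-linear combination of 464 and 336 is divisible by 16, so (464, 336) ⊆ (16). Therefore (464, 336) = (16), d = 16.

Final answer: (464, 336) = (16); d = 16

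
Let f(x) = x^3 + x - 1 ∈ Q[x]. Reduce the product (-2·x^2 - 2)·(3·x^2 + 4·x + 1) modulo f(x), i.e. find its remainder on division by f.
a · b ≡ -2·x^2 - 6·x - 10 (mod f(x))

First multiply in Q[x] without reducing: a · b = -6·x^4 - 8·x^3 - 8·x^2 - 8·x - 2. Now divide by f(x) = x^3 + x - 1, eliminating the leading term at each step:
  leading term -6·x^4: subtract (-6·x)·f(x) = -6·x^4 - 6·x^2 + 6·x, leaving -8·x^3 - 2·x^2 - 14·x - 2
  leading term -8·x^3: subtract (-8)·f(x) = -8·x^3 - 8·x + 8, leaving -2·x^2 - 6·x - 10
The degree is now < 3, so this is the remainder. Hence a · b ≡ -2·x^2 - 6·x - 10 in Q[x]/(f).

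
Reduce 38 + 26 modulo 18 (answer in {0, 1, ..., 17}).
Reduce the summands first: 38 ≡ 2, 26 ≡ 8 (mod 18), so 38 + 26 ≡ 2 + 8 (mod 18). 2 + 8 = 10; 10 = 0·18 + 10, so (38 + 26) mod 18 = 10.

Final answer: 10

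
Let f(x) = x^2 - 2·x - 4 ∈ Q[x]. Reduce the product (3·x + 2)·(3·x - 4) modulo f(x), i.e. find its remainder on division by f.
a · b ≡ 12·x + 28 (mod f(x))

First multiply in Q[x] without reducing: a · b = 9·x^2 - 6·x - 8. Now divide by f(x) = x^2 - 2·x - 4, eliminating the leading term at each step:
  leading term 9·x^2: subtract (9)·f(x) = 9·x^2 - 18·x - 36, leaving 12·x + 28
The degree is now < 2, so this is the remainder. Hence a · b ≡ 12·x + 28 in Q[x]/(f).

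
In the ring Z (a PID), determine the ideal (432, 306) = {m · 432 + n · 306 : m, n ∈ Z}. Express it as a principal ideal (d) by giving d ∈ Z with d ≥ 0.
In the PID Z, (a, b) is generated by gcd(a, b). Compute gcd(432, 306) with the extended Euclidean algorithm, tracking rows (r, s, t) with s·432 + t·306 = r:
  row A: (432, 1, 0)   [1·432 + 0·306 = 432]
  row B: (306, 0, 1)   [0·432 + 1·306 = 306]
  432 = 1·306 + 126   → row C = row A − 1·row B = (126, 1, −1)   [check: 1·432 − 1·306 = 126]
  306 = 2·126 + 54   → row D = row B − 2·row C = (54, −2, 3)   [check: −2·432 + 3·306 = 54]
  126 = 2·54 + 18   → row E = row C − 2·row D = (18, 5, −7)   [check: 5·432 − 7·306 = 18]
  54 = 3·18 + 0   → remainder 0, stop. gcd = 18 (last nonzero row E).
So gcd(432, 306) = 18, with Bézout identity 5·432 − 7·306 = 18. Containment (⊇): the Bézout identity exhibits 18 as an element of (432, 306), giving (18) ⊆ (432, 306). Containment (⊆): since 18 | 432 and 18 | 306 (432 = 18·24, 306 = 18·17), every Z-linear combination of 432 and 306 is divisible by 18, so (432, 306) ⊆ (18). Therefore (432, 306) = (18), d = 18.

Final answer: (432, 306) = (18); d = 18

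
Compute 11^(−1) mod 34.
11^(−1) ≡ 31 (mod 34)

Apply the extended Euclidean algorithm to (34, 11), tracking rows (r, s, t) with s·34 + t·11 = r. Each division r_prev = q·r_cur + r_new produces the new row as (previous row) − q·(current row):
  row A: (34, 1, 0)   [1·34 + 0·11 = 34]
  row B: (11, 0, 1)   [0·34 + 1·11 = 11]
  34 = 3·11 + 1   → row C = row A − 3·row B = (1, 1, −3)   [check: 1·34 − 3·11 = 1]
  11 = 11·1 + 0   → remainder 0, stop. gcd = 1 (last nonzero row C).
The gcd is 1, so 11 is invertible mod 34. The last nonzero row gives 1·34 − 3·11 = 1, so t = −3. So 11^(−1) ≡ −3 ≡ 31 (mod 34). Verify: 11 · 31 = 341 ≡ 1 (mod 34). ✓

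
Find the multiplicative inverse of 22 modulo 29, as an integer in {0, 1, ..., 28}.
22^(−1) ≡ 4 (mod 29)

Apply the extended Euclidean algorithm to (29, 22), tracking rows (r, s, t) with s·29 + t·22 = r. Each division r_prev = q·r_cur + r_new produces the new row as (previous row) − q·(current row):
  row A: (29, 1, 0)   [1·29 + 0·22 = 29]
  row B: (22, 0, 1)   [0·29 + 1·22 = 22]
  29 = 1·22 + 7   → row C = row A − 1·row B = (7, 1, −1)   [check: 1·29 − 1·22 = 7]
  22 = 3·7 + 1   → row D = row B − 3·row C = (1, −3, 4)   [check: −3·29 + 4·22 = 1]
  7 = 7·1 + 0   → remainder 0, stop. gcd = 1 (last nonzero row D).
The gcd is 1, so 22 is invertible mod 29. The last nonzero row gives −3·29 + 4·22 = 1, so t = 4. So 22^(−1) ≡ 4 (mod 29). Verify: 22 · 4 = 88 ≡ 1 (mod 29). ✓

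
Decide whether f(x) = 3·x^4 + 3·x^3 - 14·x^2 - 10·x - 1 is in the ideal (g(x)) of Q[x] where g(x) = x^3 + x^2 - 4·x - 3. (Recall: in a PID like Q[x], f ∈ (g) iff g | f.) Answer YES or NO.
In Q[x] the ideal (g) consists of all multiples of g, so f ∈ (g) iff g | f, i.e. iff the remainder of f on division by g is 0. Divide f by g (g is monic, so eliminate the leading term of the running remainder at each step):
  leading term 3·x^4: subtract (3·x)·g(x) = 3·x^4 + 3·x^3 - 12·x^2 - 9·x, leaving -2·x^2 - x - 1
The remainder r(x) = -2·x^2 - x - 1 ≠ 0 (and deg r < deg g), so g ∤ f, i.e. f ∉ (g).

Final answer: NO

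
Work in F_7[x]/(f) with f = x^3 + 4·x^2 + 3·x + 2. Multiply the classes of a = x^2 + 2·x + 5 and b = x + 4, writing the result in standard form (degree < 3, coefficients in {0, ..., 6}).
a · b ≡ 2·x^2 + 3·x + 4 (mod f(x))

Multiply as integer polynomials: a · b = x^3 + 6·x^2 + 13·x + 20. Reducing coefficients mod 7: a · b ≡ x^3 + 6·x^2 + 6·x + 6. Now divide by f(x) = x^3 + 4·x^2 + 3·x + 2 in F_7[x], eliminating the leading term at each step:
  leading term x^3: subtract (1)·f(x) = x^3 + 4·x^2 + 3·x + 2, leaving 2·x^2 + 3·x + 4 (coefficients mod 7)
The degree is now < 3, so this is the remainder. Hence a · b ≡ 2·x^2 + 3·x + 4 in F_7[x]/(f).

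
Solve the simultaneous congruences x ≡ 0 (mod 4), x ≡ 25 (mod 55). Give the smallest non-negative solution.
x ≡ 80 (mod 220); the representative in [0, 220) is 80

The moduli 4, 55 are pairwise coprime, so by the CRT there is a unique solution mod 4·55 = 220.
Solve by successive substitution. Start with x ≡ 0 (mod 4).
  Combine with x ≡ 25 (mod 55): write x = 4·t and require 4·t ≡ 25 (mod 55). Since 4^(−1) ≡ 14 (mod 55), t ≡ 14·25 ≡ 20 (mod 55). So x ≡ 4·20 = 80 (mod 220).
Unique solution in [0, 220): x = 80.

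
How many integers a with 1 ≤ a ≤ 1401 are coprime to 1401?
932

The number of a ∈ {1, ..., 1401} with gcd(a, 1401) = 1 is by definition Euler's totient φ(1401). φ is multiplicative, with φ(p^e) = p^e − p^(e−1). Factorise 1401 = 3 · 467. Then
  φ(1401) = (3 − 1) · (467 − 1) = 2 · 466 = 932.
So there are 932 such integers.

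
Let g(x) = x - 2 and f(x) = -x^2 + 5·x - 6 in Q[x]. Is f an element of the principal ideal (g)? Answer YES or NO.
In Q[x] the ideal (g) consists of all multiples of g, so f ∈ (g) iff g | f, i.e. iff the remainder of f on division by g is 0. Divide f by g (g is monic, so eliminate the leading term of the running remainder at each step):
  leading term -x^2: subtract (-x)·g(x) = -x^2 + 2·x, leaving 3·x - 6
  leading term 3·x: subtract (3)·g(x) = 3·x - 6, leaving 0
The remainder is 0, so f(x) = g(x) · h(x) with h(x) = 3 - x. Hence g | f, i.e. f ∈ (g).

Final answer: YES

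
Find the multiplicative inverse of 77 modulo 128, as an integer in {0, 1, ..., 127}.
77^(−1) ≡ 5 (mod 128)

Apply the extended Euclidean algorithm to (128, 77), tracking rows (r, s, t) with s·128 + t·77 = r. Each division r_prev = q·r_cur + r_new produces the new row as (previous row) − q·(current row):
  row A: (128, 1, 0)   [1·128 + 0·77 = 128]
  row B: (77, 0, 1)   [0·128 + 1·77 = 77]
  128 = 1·77 + 51   → row C = row A − 1·row B = (51, 1, −1)   [check: 1·128 − 1·77 = 51]
  77 = 1·51 + 26   → row D = row B − 1·row C = (26, −1, 2)   [check: −1·128 + 2·77 = 26]
  51 = 1·26 + 25   → row E = row C − 1·row D = (25, 2, −3)   [check: 2·128 − 3·77 = 25]
  26 = 1·25 + 1   → row F = row D − 1·row E = (1, −3, 5)   [check: −3·128 + 5·77 = 1]
  25 = 25·1 + 0   → remainder 0, stop. gcd = 1 (last nonzero row F).
The gcd is 1, so 77 is invertible mod 128. The last nonzero row gives −3·128 + 5·77 = 1, so t = 5. So 77^(−1) ≡ 5 (mod 128). Verify: 77 · 5 = 385 ≡ 1 (mod 128). ✓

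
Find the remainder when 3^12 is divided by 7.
1

Use repeated squaring. Binary(12) = 1100. Walk through the bits of the exponent 12 left-to-right: at each bit after the leading one, square the running value, then multiply by 3 if the bit is 1 (always reducing mod 7):
  bit 1 = 1 (leading): start with 3.
  bit 2 = 1: square 3^2 = 9 ≡ 2; bit is 1, so multiply 2·3 = 6 (mod 7).
  bit 3 = 0: square 6^2 = 36 ≡ 1 (mod 7).
  bit 4 = 0: square 1^2 = 1 (mod 7).
Final value: 3^12 ≡ 1 (mod 7).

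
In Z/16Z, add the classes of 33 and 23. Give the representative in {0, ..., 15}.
8

Reduce the summands first: 33 ≡ 1, 23 ≡ 7 (mod 16), so 33 + 23 ≡ 1 + 7 (mod 16). 1 + 7 = 8; 8 = 0·16 + 8, so (33 + 23) mod 16 = 8.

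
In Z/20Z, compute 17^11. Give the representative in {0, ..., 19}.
Use repeated squaring. Binary(11) = 1011. Walk through the bits of the exponent 11 left-to-right: at each bit after the leading one, square the running value, then multiply by 17 if the bit is 1 (always reducing mod 20):
  bit 1 = 1 (leading): start with 17.
  bit 2 = 0: square 17^2 = 289 ≡ 9 (mod 20).
  bit 3 = 1: square 9^2 = 81 ≡ 1; bit is 1, so multiply 1·17 = 17 (mod 20).
  bit 4 = 1: square 17^2 = 289 ≡ 9; bit is 1, so multiply 9·17 = 153 ≡ 13 (mod 20).
Final value: 17^11 ≡ 13 (mod 20).

Final answer: 13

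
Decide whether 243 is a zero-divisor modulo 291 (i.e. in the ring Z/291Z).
gcd(243, 291) = 3 > 1, so 243 is not a unit in Z/291Z. In Z/nZ every nonzero non-unit is a zero-divisor: explicitly, take b = 291/gcd = 97 ≠ 0 (mod 291); then 243·97 = 23571 = 81·291, i.e. 243·97 ≡ 0 (mod 291). So 243 is a zero-divisor.

Final answer: YES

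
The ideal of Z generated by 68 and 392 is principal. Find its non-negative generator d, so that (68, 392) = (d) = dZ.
In the PID Z, (a, b) is generated by gcd(a, b). Compute gcd(392, 68) with the extended Euclidean algorithm, tracking rows (r, s, t) with s·392 + t·68 = r:
  row A: (392, 1, 0)   [1·392 + 0·68 = 392]
  row B: (68, 0, 1)   [0·392 + 1·68 = 68]
  392 = 5·68 + 52   → row C = row A − 5·row B = (52, 1, −5)   [check: 1·392 − 5·68 = 52]
  68 = 1·52 + 16   → row D = row B − 1·row C = (16, −1, 6)   [check: −1·392 + 6·68 = 16]
  52 = 3·16 + 4   → row E = row C − 3·row D = (4, 4, −23)   [check: 4·392 − 23·68 = 4]
  16 = 4·4 + 0   → remainder 0, stop. gcd = 4 (last nonzero row E).
So gcd(68, 392) = 4, with Bézout identity 4·392 − 23·68 = 4. Containment (⊇): the Bézout identity exhibits 4 as an element of (68, 392), giving (4) ⊆ (68, 392). Containment (⊆): since 4 | 68 and 4 | 392 (68 = 4·17, 392 = 4·98), every Z-linear combination of 68 and 392 is divisible by 4, so (68, 392) ⊆ (4). Therefore (68, 392) = (4), d = 4.

Final answer: (68, 392) = (4); d = 4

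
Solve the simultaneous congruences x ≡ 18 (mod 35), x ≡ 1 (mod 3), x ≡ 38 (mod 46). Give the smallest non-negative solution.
The moduli 35, 3, 46 are pairwise coprime, so by the CRT there is a unique solution mod 35·3·46 = 4830.
Solve by successive substitution. Start with x ≡ 18 (mod 35).
  Combine with x ≡ 1 (mod 3): write x = 18 + 35·t and require 18 + 35·t ≡ 1 (mod 3), i.e. 35·t ≡ 1 − 18 ≡ 1 (mod 3). Since 35^(−1) ≡ 2 (mod 3) (35 ≡ 2 (mod 3)), t ≡ 2·1 ≡ 2 (mod 3). So x ≡ 18 + 35·2 = 88 (mod 105).
  Combine with x ≡ 38 (mod 46): write x = 88 + 105·t and require 88 + 105·t ≡ 38 (mod 46), i.e. 105·t ≡ 38 − 88 ≡ 42 (mod 46). Since 105^(−1) ≡ 39 (mod 46) (105 ≡ 13 (mod 46)), t ≡ 39·42 ≡ 28 (mod 46). So x ≡ 88 + 105·28 = 3028 (mod 4830).
Unique solution in [0, 4830): x = 3028.

Final answer: x ≡ 3028 (mod 4830); the representative in [0, 4830) is 3028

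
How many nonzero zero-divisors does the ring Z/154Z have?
In Z/154Z each nonzero element is either a unit (gcd with 154 is 1) or a zero-divisor (gcd > 1). The number of units is φ(154): factorise 154 = 2 · 7 · 11, so φ(154) = (2 − 1) · (7 − 1) · (11 − 1) = 1 · 6 · 10 = 60. The nonzero elements number 154 − 1 = 153. Hence the nonzero zero-divisors number 153 − 60 = 93.

Final answer: Z/154Z has 93 nonzero zero-divisors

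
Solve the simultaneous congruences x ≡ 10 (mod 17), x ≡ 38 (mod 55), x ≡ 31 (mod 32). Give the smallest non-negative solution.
x ≡ 20223 (mod 29920); the representative in [0, 29920) is 20223

The moduli 17, 55, 32 are pairwise coprime, so by the CRT there is a unique solution mod 17·55·32 = 29920.
Solve by successive substitution. Start with x ≡ 10 (mod 17).
  Combine with x ≡ 38 (mod 55): write x = 10 + 17·t and require 10 + 17·t ≡ 38 (mod 55), i.e. 17·t ≡ 38 − 10 ≡ 28 (mod 55). Since 17^(−1) ≡ 13 (mod 55), t ≡ 13·28 ≡ 34 (mod 55). So x ≡ 10 + 17·34 = 588 (mod 935).
  Combine with x ≡ 31 (mod 32): write x = 588 + 935·t and require 588 + 935·t ≡ 31 (mod 32), i.e. 935·t ≡ 31 − 588 ≡ 19 (mod 32). Since 935^(−1) ≡ 23 (mod 32) (935 ≡ 7 (mod 32)), t ≡ 23·19 ≡ 21 (mod 32). So x ≡ 588 + 935·21 = 20223 (mod 29920).
Unique solution in [0, 29920): x = 20223.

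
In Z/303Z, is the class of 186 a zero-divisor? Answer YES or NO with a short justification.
gcd(186, 303) = 3 > 1, so 186 is not a unit in Z/303Z. In Z/nZ every nonzero non-unit is a zero-divisor: explicitly, take b = 303/gcd = 101 ≠ 0 (mod 303); then 186·101 = 18786 = 62·303, i.e. 186·101 ≡ 0 (mod 303). So 186 is a zero-divisor.

Final answer: YES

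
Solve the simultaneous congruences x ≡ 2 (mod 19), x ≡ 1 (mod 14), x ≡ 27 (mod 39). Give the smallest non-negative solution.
x ≡ 1275 (mod 10374); the representative in [0, 10374) is 1275

The moduli 19, 14, 39 are pairwise coprime, so by the CRT there is a unique solution mod 19·14·39 = 10374.
Solve by successive substitution. Start with x ≡ 2 (mod 19).
  Combine with x ≡ 1 (mod 14): write x = 2 + 19·t and require 2 + 19·t ≡ 1 (mod 14), i.e. 19·t ≡ 1 − 2 ≡ 13 (mod 14). Since 19^(−1) ≡ 3 (mod 14) (19 ≡ 5 (mod 14)), t ≡ 3·13 ≡ 11 (mod 14). So x ≡ 2 + 19·11 = 211 (mod 266).
  Combine with x ≡ 27 (mod 39): write x = 211 + 266·t and require 211 + 266·t ≡ 27 (mod 39), i.e. 266·t ≡ 27 − 211 ≡ 11 (mod 39). Since 266^(−1) ≡ 11 (mod 39) (266 ≡ 32 (mod 39)), t ≡ 11·11 ≡ 4 (mod 39). So x ≡ 211 + 266·4 = 1275 (mod 10374).
Unique solution in [0, 10374): x = 1275.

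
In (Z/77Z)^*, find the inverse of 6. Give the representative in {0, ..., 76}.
Apply the extended Euclidean algorithm to (77, 6), tracking rows (r, s, t) with s·77 + t·6 = r. Each division r_prev = q·r_cur + r_new produces the new row as (previous row) − q·(current row):
  row A: (77, 1, 0)   [1·77 + 0·6 = 77]
  row B: (6, 0, 1)   [0·77 + 1·6 = 6]
  77 = 12·6 + 5   → row C = row A − 12·row B = (5, 1, −12)   [check: 1·77 − 12·6 = 5]
  6 = 1·5 + 1   → row D = row B − 1·row C = (1, −1, 13)   [check: −1·77 + 13·6 = 1]
  5 = 5·1 + 0   → remainder 0, stop. gcd = 1 (last nonzero row D).
The gcd is 1, so 6 is invertible mod 77. The last nonzero row gives −1·77 + 13·6 = 1, so t = 13. So 6^(−1) ≡ 13 (mod 77). Verify: 6 · 13 = 78 ≡ 1 (mod 77). ✓

Final answer: 6^(−1) ≡ 13 (mod 77)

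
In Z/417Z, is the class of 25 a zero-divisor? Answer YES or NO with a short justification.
NO

gcd(25, 417) = 1, so 25 is a unit in Z/417Z (it has a multiplicative inverse). A unit cannot be a zero-divisor: if 25·b ≡ 0 then multiplying both sides by 25^(−1) gives b ≡ 0. So 25 is not a zero-divisor.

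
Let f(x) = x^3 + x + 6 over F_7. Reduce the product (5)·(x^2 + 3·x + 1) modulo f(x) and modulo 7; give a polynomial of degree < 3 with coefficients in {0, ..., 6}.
a · b ≡ 5·x^2 + x + 5 (mod f(x))

Multiply as integer polynomials: a · b = 5·x^2 + 15·x + 5. Reducing coefficients mod 7: a · b ≡ 5·x^2 + x + 5. This already has degree < 3, so no reduction by f is needed. Hence a · b ≡ 5·x^2 + x + 5 in F_7[x]/(f).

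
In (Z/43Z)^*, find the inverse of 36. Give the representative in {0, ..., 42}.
Apply the extended Euclidean algorithm to (43, 36), tracking rows (r, s, t) with s·43 + t·36 = r. Each division r_prev = q·r_cur + r_new produces the new row as (previous row) − q·(current row):
  row A: (43, 1, 0)   [1·43 + 0·36 = 43]
  row B: (36, 0, 1)   [0·43 + 1·36 = 36]
  43 = 1·36 + 7   → row C = row A − 1·row B = (7, 1, −1)   [check: 1·43 − 1·36 = 7]
  36 = 5·7 + 1   → row D = row B − 5·row C = (1, −5, 6)   [check: −5·43 + 6·36 = 1]
  7 = 7·1 + 0   → remainder 0, stop. gcd = 1 (last nonzero row D).
The gcd is 1, so 36 is invertible mod 43. The last nonzero row gives −5·43 + 6·36 = 1, so t = 6. So 36^(−1) ≡ 6 (mod 43). Verify: 36 · 6 = 216 ≡ 1 (mod 43). ✓

Final answer: 36^(−1) ≡ 6 (mod 43)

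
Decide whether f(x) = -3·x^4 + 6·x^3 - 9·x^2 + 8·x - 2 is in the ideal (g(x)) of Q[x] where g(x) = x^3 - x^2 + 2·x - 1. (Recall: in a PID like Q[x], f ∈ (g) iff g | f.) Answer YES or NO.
NO

In Q[x] the ideal (g) consists of all multiples of g, so f ∈ (g) iff g | f, i.e. iff the remainder of f on division by g is 0. Divide f by g (g is monic, so eliminate the leading term of the running remainder at each step):
  leading term -3·x^4: subtract (-3·x)·g(x) = -3·x^4 + 3·x^3 - 6·x^2 + 3·x, leaving 3·x^3 - 3·x^2 + 5·x - 2
  leading term 3·x^3: subtract (3)·g(x) = 3·x^3 - 3·x^2 + 6·x - 3, leaving 1 - x
The remainder r(x) = 1 - x ≠ 0 (and deg r < deg g), so g ∤ f, i.e. f ∉ (g).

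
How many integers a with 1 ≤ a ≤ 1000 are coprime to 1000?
The number of a ∈ {1, ..., 1000} with gcd(a, 1000) = 1 is by definition Euler's totient φ(1000). φ is multiplicative, with φ(p^e) = p^e − p^(e−1). Factorise 1000 = 2^3 · 5^3. Then
  φ(1000) = (2^3 − 2^2) · (5^3 − 5^2) = 4 · 100 = 400.
So there are 400 such integers.

Final answer: 400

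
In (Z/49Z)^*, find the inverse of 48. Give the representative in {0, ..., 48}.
48^(−1) ≡ 48 (mod 49)

Apply the extended Euclidean algorithm to (49, 48), tracking rows (r, s, t) with s·49 + t·48 = r. Each division r_prev = q·r_cur + r_new produces the new row as (previous row) − q·(current row):
  row A: (49, 1, 0)   [1·49 + 0·48 = 49]
  row B: (48, 0, 1)   [0·49 + 1·48 = 48]
  49 = 1·48 + 1   → row C = row A − 1·row B = (1, 1, −1)   [check: 1·49 − 1·48 = 1]
  48 = 48·1 + 0   → remainder 0, stop. gcd = 1 (last nonzero row C).
The gcd is 1, so 48 is invertible mod 49. The last nonzero row gives 1·49 − 1·48 = 1, so t = −1. So 48^(−1) ≡ −1 ≡ 48 (mod 49). Verify: 48 · 48 = 2304 ≡ 1 (mod 49). ✓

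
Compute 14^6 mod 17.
15

Use repeated squaring. Binary(6) = 110. Walk through the bits of the exponent 6 left-to-right: at each bit after the leading one, square the running value, then multiply by 14 if the bit is 1 (always reducing mod 17):
  bit 1 = 1 (leading): start with 14.
  bit 2 = 1: square 14^2 = 196 ≡ 9; bit is 1, so multiply 9·14 = 126 ≡ 7 (mod 17).
  bit 3 = 0: square 7^2 = 49 ≡ 15 (mod 17).
Final value: 14^6 ≡ 15 (mod 17).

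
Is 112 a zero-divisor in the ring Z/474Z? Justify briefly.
YES

gcd(112, 474) = 2 > 1, so 112 is not a unit in Z/474Z. In Z/nZ every nonzero non-unit is a zero-divisor: explicitly, take b = 474/gcd = 237 ≠ 0 (mod 474); then 112·237 = 26544 = 56·474, i.e. 112·237 ≡ 0 (mod 474). So 112 is a zero-divisor.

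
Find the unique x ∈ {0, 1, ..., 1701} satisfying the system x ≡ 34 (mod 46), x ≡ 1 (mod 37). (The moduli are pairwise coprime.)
The moduli 46, 37 are pairwise coprime, so by the CRT there is a unique solution mod 46·37 = 1702.
Solve by successive substitution. Start with x ≡ 34 (mod 46).
  Combine with x ≡ 1 (mod 37): write x = 34 + 46·t and require 34 + 46·t ≡ 1 (mod 37), i.e. 46·t ≡ 1 − 34 ≡ 4 (mod 37). Since 46^(−1) ≡ 33 (mod 37) (46 ≡ 9 (mod 37)), t ≡ 33·4 ≡ 21 (mod 37). So x ≡ 34 + 46·21 = 1000 (mod 1702).
Unique solution in [0, 1702): x = 1000.

Final answer: x ≡ 1000 (mod 1702); the representative in [0, 1702) is 1000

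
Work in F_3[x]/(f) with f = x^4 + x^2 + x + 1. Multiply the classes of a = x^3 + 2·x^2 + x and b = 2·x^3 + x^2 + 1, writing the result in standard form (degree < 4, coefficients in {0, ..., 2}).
Multiply as integer polynomials: a · b = 2·x^6 + 5·x^5 + 4·x^4 + 2·x^3 + 2·x^2 + x. Reducing coefficients mod 3: a · b ≡ 2·x^6 + 2·x^5 + x^4 + 2·x^3 + 2·x^2 + x. Now divide by f(x) = x^4 + x^2 + x + 1 in F_3[x], eliminating the leading term at each step:
  leading term 2·x^6: subtract (2·x^2)·f(x) = 2·x^6 + 2·x^4 + 2·x^3 + 2·x^2, leaving 2·x^5 + 2·x^4 + x (coefficients mod 3)
  leading term 2·x^5: subtract (2·x)·f(x) = 2·x^5 + 2·x^3 + 2·x^2 + 2·x, leaving 2·x^4 + x^3 + x^2 + 2·x (coefficients mod 3)
  leading term 2·x^4: subtract (2)·f(x) = 2·x^4 + 2·x^2 + 2·x + 2, leaving x^3 + 2·x^2 + 1 (coefficients mod 3)
The degree is now < 4, so this is the remainder. Hence a · b ≡ x^3 + 2·x^2 + 1 in F_3[x]/(f).

Final answer: a · b ≡ x^3 + 2·x^2 + 1 (mod f(x))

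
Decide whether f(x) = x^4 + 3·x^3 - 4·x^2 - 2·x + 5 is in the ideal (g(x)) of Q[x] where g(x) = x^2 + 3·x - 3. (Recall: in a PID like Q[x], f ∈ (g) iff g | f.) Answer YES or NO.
NO

In Q[x] the ideal (g) consists of all multiples of g, so f ∈ (g) iff g | f, i.e. iff the remainder of f on division by g is 0. Divide f by g (g is monic, so eliminate the leading term of the running remainder at each step):
  leading term x^4: subtract (x^2)·g(x) = x^4 + 3·x^3 - 3·x^2, leaving -x^2 - 2·x + 5
  leading term -x^2: subtract (-1)·g(x) = -x^2 - 3·x + 3, leaving x + 2
The remainder r(x) = x + 2 ≠ 0 (and deg r < deg g), so g ∤ f, i.e. f ∉ (g).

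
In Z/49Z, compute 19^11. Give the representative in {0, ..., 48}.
31

Use repeated squaring. Binary(11) = 1011. Walk through the bits of the exponent 11 left-to-right: at each bit after the leading one, square the running value, then multiply by 19 if the bit is 1 (always reducing mod 49):
  bit 1 = 1 (leading): start with 19.
  bit 2 = 0: square 19^2 = 361 ≡ 18 (mod 49).
  bit 3 = 1: square 18^2 = 324 ≡ 30; bit is 1, so multiply 30·19 = 570 ≡ 31 (mod 49).
  bit 4 = 1: square 31^2 = 961 ≡ 30; bit is 1, so multiply 30·19 = 570 ≡ 31 (mod 49).
Final value: 19^11 ≡ 31 (mod 49).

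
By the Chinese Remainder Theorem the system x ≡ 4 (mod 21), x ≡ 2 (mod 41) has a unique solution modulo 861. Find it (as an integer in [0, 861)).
x ≡ 781 (mod 861); the representative in [0, 861) is 781

The moduli 21, 41 are pairwise coprime, so by the CRT there is a unique solution mod 21·41 = 861.
Solve by successive substitution. Start with x ≡ 4 (mod 21).
  Combine with x ≡ 2 (mod 41): write x = 4 + 21·t and require 4 + 21·t ≡ 2 (mod 41), i.e. 21·t ≡ 2 − 4 ≡ 39 (mod 41). Since 21^(−1) ≡ 2 (mod 41), t ≡ 2·39 ≡ 37 (mod 41). So x ≡ 4 + 21·37 = 781 (mod 861).
Unique solution in [0, 861): x = 781.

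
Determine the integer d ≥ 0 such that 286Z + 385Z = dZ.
In the PID Z, (a, b) is generated by gcd(a, b). Compute gcd(385, 286) with the extended Euclidean algorithm, tracking rows (r, s, t) with s·385 + t·286 = r:
  row A: (385, 1, 0)   [1·385 + 0·286 = 385]
  row B: (286, 0, 1)   [0·385 + 1·286 = 286]
  385 = 1·286 + 99   → row C = row A − 1·row B = (99, 1, −1)   [check: 1·385 − 1·286 = 99]
  286 = 2·99 + 88   → row D = row B − 2·row C = (88, −2, 3)   [check: −2·385 + 3·286 = 88]
  99 = 1·88 + 11   → row E = row C − 1·row D = (11, 3, −4)   [check: 3·385 − 4·286 = 11]
  88 = 8·11 + 0   → remainder 0, stop. gcd = 11 (last nonzero row E).
So gcd(286, 385) = 11, with Bézout identity 3·385 − 4·286 = 11. Containment (⊇): the Bézout identity exhibits 11 as an element of (286, 385), giving (11) ⊆ (286, 385). Containment (⊆): since 11 | 286 and 11 | 385 (286 = 11·26, 385 = 11·35), every Z-linear combination of 286 and 385 is divisible by 11, so (286, 385) ⊆ (11). Therefore (286, 385) = (11), d = 11.

Final answer: (286, 385) = (11); d = 11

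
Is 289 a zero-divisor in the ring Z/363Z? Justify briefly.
NO

gcd(289, 363) = 1, so 289 is a unit in Z/363Z (it has a multiplicative inverse). A unit cannot be a zero-divisor: if 289·b ≡ 0 then multiplying both sides by 289^(−1) gives b ≡ 0. So 289 is not a zero-divisor.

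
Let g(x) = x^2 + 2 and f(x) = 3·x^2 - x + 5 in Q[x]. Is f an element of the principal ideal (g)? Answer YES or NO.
In Q[x] the ideal (g) consists of all multiples of g, so f ∈ (g) iff g | f, i.e. iff the remainder of f on division by g is 0. Divide f by g (g is monic, so eliminate the leading term of the running remainder at each step):
  leading term 3·x^2: subtract (3)·g(x) = 3·x^2 + 6, leaving -x - 1
The remainder r(x) = -x - 1 ≠ 0 (and deg r < deg g), so g ∤ f, i.e. f ∉ (g).

Final answer: NO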